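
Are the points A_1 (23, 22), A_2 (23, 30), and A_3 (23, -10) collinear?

Yes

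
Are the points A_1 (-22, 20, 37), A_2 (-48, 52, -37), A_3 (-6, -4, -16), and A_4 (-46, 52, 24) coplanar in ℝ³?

No

With A_1 as base: A_1A_2 = (-26, 32, -74), A_1A_3 = (16, -24, -53), A_1A_4 = (-24, 32, -13).
A_1A_3 × A_1A_4 = (2008, 1480, -64).
A_1A_2 · (A_1A_3 × A_1A_4) = -112.
Since -112 ≠ 0, the four points are not coplanar.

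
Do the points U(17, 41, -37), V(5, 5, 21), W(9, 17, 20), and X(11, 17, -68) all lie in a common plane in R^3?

No

A normal to the plane through U, V, W is n = UV × UW = (-660, 220, 0).
The plane has equation n·P = -2200. For X: n·X = -3520.
-3520 ≠ -2200, so X is off the plane.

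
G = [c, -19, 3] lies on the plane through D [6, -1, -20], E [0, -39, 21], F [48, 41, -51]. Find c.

12

The plane through D, E, F has equation −544x + 1536y + 1344z = -31680.
Substituting G: (-544)c + (-25152) = -31680, so c = 12.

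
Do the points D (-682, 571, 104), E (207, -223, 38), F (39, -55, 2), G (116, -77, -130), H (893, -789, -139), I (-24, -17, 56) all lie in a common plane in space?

Yes

The plane through D, E, F has normal n = DE × DF = (39672, 43092, 15960) and equation n·P = -790932.
Checking the remaining points: n·G = -790932, n·H = -790932, n·I = -790932.
All equal -790932, so all 6 points lie in one plane.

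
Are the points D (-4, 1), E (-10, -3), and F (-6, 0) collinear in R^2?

No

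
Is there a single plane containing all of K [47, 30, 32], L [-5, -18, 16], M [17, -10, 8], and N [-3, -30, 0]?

The four points are coplanar iff the 3×3 determinant with rows KL, KM, KN is zero.
Rows: (-52, -48, -16), (-30, -40, -24), (-50, -60, -32).
Expanding along the first row: (-52)(-160) − (-48)(-240) + (-16)(-200) = 0.
Zero determinant ⇒ coplanar.

Yes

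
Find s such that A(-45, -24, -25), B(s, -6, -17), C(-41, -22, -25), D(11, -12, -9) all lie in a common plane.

7

Normal to plane ACD: n = (32, -64, -64); plane equation n·P = 1696.
Requiring n·B = 1696: (32)s + (1472) = 1696.
So s = 7.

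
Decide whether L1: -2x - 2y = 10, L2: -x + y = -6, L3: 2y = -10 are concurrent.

Intersecting L1 and L2: solving the 2×2 system gives (x, y) = (1/2, -11/2).
Substitute into L3: (0)(1/2) + (2)(-11/2) = -11.
But L3 requires -10 ≠ -11, so the three lines have no common point.

No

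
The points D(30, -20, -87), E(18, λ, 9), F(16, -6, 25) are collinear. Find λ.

-8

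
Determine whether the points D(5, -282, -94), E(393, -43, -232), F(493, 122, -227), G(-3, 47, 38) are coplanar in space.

A normal to the plane through D, E, F is n = DE × DF = (23965, -15740, 40120).
The plane has equation n·P = 787225. For G: n·G = 712885.
712885 ≠ 787225, so G is off the plane.

No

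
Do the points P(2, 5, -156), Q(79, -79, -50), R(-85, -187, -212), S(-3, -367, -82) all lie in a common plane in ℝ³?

No

With P as base: PQ = (77, -84, 106), PR = (-87, -192, -56), PS = (-5, -372, 74).
PR × PS = (-35040, 6718, 31404).
PQ · (PR × PS) = 66432.
Since 66432 ≠ 0, the four points are not coplanar.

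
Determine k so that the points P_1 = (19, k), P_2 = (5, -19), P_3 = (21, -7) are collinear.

-17/2

The three points are collinear iff det[P_1P_2; P_1P_3] = 0.
This determinant is linear in k: (16)k + (136) = 0, so k = -17/2.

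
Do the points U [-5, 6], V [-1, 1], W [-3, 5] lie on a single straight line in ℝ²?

UV = (4, -5), UW = (2, -1).
Twice the signed area of △UVW is (4)(-1) − (-5)(2) = 6.
The area is nonzero, so the three points are not collinear.

No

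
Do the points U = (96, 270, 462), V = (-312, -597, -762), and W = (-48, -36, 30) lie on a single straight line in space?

UV = (-408, -867, -1224), UW = (-144, -306, -432).
UV × UW = (0, 0, 0).
The cross product vanishes, so the three points are collinear.

Yes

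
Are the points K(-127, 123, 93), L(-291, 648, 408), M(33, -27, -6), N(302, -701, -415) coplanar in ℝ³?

No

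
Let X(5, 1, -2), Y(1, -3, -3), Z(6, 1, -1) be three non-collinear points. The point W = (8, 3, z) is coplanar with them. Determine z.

-1/2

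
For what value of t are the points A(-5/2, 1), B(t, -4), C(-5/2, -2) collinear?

The three points are collinear iff det[AB; AC] = 0.
This determinant is linear in t: (-3)t + (-15/2) = 0, so t = -5/2.

-5/2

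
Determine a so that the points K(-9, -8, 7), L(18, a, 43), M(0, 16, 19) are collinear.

64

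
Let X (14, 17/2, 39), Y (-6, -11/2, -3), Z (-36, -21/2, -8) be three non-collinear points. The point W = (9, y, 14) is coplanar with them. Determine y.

1

The plane through X, Y, Z has equation −140x + 1160y − 320z = -4580.
Substituting W: (1160)y + (-5740) = -4580, so y = 1.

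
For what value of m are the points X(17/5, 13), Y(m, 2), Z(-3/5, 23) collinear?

39/5

The three points are collinear iff det[XY; XZ] = 0.
This determinant is linear in m: (10)m + (-78) = 0, so m = 39/5.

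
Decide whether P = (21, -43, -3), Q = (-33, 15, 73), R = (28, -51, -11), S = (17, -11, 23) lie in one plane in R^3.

The four points are coplanar iff the 3×3 determinant with rows PQ, PR, PS is zero.
Rows: (-54, 58, 76), (7, -8, -8), (-4, 32, 26).
Expanding along the first row: (-54)(48) − (58)(150) + (76)(192) = 3300.
Nonzero ⇒ not coplanar.

No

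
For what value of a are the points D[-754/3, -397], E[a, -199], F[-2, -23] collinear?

-358/3

The three points are collinear iff det[DE; DF] = 0.
This determinant is linear in a: (374)a + (133892/3) = 0, so a = -358/3.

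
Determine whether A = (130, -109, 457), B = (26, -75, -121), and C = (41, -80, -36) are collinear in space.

No

AB = (-104, 34, -578), AC = (-89, 29, -493).
Comparing components 3 and 1: (-578)(-89) − (-104)(-493) = 170 ≠ 0, so AB and AC are not parallel and the points are not collinear.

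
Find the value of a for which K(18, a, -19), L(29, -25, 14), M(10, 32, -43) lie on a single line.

Direction LM = (-19, 57, -57). From the x-coordinate of K, the parameter along the line is τ = (18 − 29)/(-19) = 11/19.
Then a = (-25) + 11/19·(57) = 8.

8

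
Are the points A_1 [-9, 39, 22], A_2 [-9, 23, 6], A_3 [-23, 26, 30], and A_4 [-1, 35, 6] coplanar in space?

Yes

With A_1 as base: A_1A_2 = (0, -16, -16), A_1A_3 = (-14, -13, 8), A_1A_4 = (8, -4, -16).
A_1A_3 × A_1A_4 = (240, -160, 160).
A_1A_2 · (A_1A_3 × A_1A_4) = 0.
The scalar triple product vanishes, so the four points are coplanar.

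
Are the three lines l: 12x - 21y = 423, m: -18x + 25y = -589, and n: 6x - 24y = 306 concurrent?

Intersecting l and m: solving the 2×2 system gives (x, y) = (23, -7).
Substitute into n: (6)(23) + (-24)(-7) = 306.
This equals 306, so (23, -7) lies on all three lines and they are concurrent.

Yes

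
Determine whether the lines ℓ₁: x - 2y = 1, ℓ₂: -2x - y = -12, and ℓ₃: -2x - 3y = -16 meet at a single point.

Yes

Intersecting ℓ₁ and ℓ₂: solving the 2×2 system gives (x, y) = (5, 2).
Substitute into ℓ₃: (-2)(5) + (-3)(2) = -16.
This equals -16, so (5, 2) lies on all three lines and they are concurrent.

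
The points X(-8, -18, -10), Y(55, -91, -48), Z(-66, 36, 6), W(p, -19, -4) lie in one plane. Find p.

-1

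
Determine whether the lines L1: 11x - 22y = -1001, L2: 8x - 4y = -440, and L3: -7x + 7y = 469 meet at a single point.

Yes

Lines aᵢx + bᵢy = cᵢ with pairwise distinct directions are concurrent exactly when det[aᵢ bᵢ cᵢ] = 0.
Here the determinant is 0.
It vanishes, so the lines are concurrent at (-43, 24).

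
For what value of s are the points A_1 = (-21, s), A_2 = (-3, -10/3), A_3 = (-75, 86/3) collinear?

14/3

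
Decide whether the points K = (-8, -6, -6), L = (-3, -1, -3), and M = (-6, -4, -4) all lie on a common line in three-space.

No

KL = (5, 5, 3), KM = (2, 2, 2).
KL × KM = (4, -4, 0).
The cross product is nonzero, so the points do not lie on one line.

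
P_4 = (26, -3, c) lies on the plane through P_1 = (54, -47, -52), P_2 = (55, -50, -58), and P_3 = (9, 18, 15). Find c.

0

Coplanarity requires P_1P_2 · (P_1P_3 × P_1P_4) = 0.
P_1P_2 = (1, -3, -6), P_1P_3 = (-45, 65, 67); the triple product is linear in c with coefficient -70 and constant term 0.
Setting it to zero: c = 0.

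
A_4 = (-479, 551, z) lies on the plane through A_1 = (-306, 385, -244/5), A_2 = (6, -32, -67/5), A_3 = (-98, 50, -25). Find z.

-341/5

Coplanarity requires A_1A_2 · (A_1A_3 × A_1A_4) = 0.
A_1A_2 = (312, -417, 177/5), A_1A_3 = (208, -335, 119/5); the triple product is linear in z with coefficient -17784 and constant term -6064344/5.
Setting it to zero: z = -341/5.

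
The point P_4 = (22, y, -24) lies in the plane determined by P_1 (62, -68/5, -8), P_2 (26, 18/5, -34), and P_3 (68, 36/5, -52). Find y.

-4/5

A normal to the plane is n = P_1P_2 × P_1P_3 = (-216, -1740, -852).
P_4 lies in the plane iff n · P_1P_4 = 0.
This gives (-1740)y + (-1392) = 0, so y = -4/5.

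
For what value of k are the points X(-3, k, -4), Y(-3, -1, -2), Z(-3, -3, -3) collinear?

-5

Collinearity requires XY × XZ = 0; each component is linear in k.
The x-component gives (1)k + (5) = 0, so k = -5.
The remaining components then also vanish.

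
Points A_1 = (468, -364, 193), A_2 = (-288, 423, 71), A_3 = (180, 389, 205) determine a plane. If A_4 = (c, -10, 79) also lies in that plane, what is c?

Coplanarity requires A_1A_2 · (A_1A_3 × A_1A_4) = 0.
A_1A_2 = (-756, 787, -122), A_1A_3 = (-288, 753, 12); the triple product is linear in c with coefficient 101310 and constant term 7294320.
Setting it to zero: c = -72.

-72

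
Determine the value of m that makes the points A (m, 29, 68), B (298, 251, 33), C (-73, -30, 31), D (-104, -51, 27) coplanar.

The points are coplanar iff AB · (AC × AD) = 0.
Expanding, this is linear in m: (-1082)m + (38952) = 0.
So m = 36.

36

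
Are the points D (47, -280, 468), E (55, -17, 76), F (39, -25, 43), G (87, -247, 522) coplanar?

With D as base: DE = (8, 263, -392), DF = (-8, 255, -425), DG = (40, 33, 54).
DF × DG = (27795, -16568, -10464).
DE · (DF × DG) = -33136.
Since -33136 ≠ 0, the four points are not coplanar.

No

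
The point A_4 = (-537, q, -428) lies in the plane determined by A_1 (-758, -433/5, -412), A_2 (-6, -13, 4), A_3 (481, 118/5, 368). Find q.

Coplanarity requires A_1A_2 · (A_1A_3 × A_1A_4) = 0.
A_1A_2 = (752, 368/5, 416), A_1A_3 = (1239, 551/5, 780); the triple product is linear in q with coefficient -71136 and constant term -17357184/5.
Setting it to zero: q = -244/5.

-244/5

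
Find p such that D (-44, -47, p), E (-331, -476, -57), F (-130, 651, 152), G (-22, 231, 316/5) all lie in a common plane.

Coplanarity ⇔ det[DE; DF; DG] = 0.
Expanding, this is linear in p: (206136)p + (-2061360) = 0.
So p = 10.

10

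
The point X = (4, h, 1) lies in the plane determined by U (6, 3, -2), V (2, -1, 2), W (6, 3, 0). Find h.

1

A normal to the plane is n = UV × UW = (-8, 8, 0).
X lies in the plane iff n · UX = 0.
This gives (8)h + (-8) = 0, so h = 1.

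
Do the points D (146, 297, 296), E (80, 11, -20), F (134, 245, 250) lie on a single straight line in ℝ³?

DE = (-66, -286, -316), DF = (-12, -52, -46).
DE × DF = (-3276, 756, 0).
The cross product is nonzero, so the points do not lie on one line.

No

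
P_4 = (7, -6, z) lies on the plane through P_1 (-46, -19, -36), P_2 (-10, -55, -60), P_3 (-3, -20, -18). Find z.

2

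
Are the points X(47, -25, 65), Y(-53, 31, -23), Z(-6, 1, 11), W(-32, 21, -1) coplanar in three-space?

With X as base: XY = (-100, 56, -88), XZ = (-53, 26, -54), XW = (-79, 46, -66).
XZ × XW = (768, 768, -384).
XY · (XZ × XW) = 0.
The scalar triple product vanishes, so the four points are coplanar.

Yes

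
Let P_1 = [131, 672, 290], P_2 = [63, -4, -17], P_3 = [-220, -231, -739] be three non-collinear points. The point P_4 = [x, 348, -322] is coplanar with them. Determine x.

-97

Coplanarity requires P_1P_2 · (P_1P_3 × P_1P_4) = 0.
P_1P_2 = (-68, -676, -307), P_1P_3 = (-351, -903, -1029); the triple product is linear in x with coefficient 418383 and constant term 40583151.
Setting it to zero: x = -97.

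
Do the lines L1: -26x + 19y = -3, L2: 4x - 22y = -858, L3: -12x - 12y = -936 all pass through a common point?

Yes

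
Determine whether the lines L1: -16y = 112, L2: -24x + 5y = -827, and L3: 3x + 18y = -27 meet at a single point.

Yes

Intersecting L1 and L2: solving the 2×2 system gives (x, y) = (33, -7).
Substitute into L3: (3)(33) + (18)(-7) = -27.
This equals -27, so (33, -7) lies on all three lines and they are concurrent.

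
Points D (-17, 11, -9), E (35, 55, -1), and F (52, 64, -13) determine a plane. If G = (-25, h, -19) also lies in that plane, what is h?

1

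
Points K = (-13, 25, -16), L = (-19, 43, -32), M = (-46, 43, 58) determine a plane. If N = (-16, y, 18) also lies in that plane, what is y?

The plane through K, L, M has equation 1620x + 972y + 486z = -4536.
Substituting N: (972)y + (-17172) = -4536, so y = 13.

13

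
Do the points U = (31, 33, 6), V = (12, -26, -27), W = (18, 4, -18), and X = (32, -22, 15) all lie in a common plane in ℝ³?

Yes

The four points are coplanar iff the 3×3 determinant with rows UV, UW, UX is zero.
Rows: (-19, -59, -33), (-13, -29, -24), (1, -55, 9).
Expanding along the first row: (-19)(-1581) − (-59)(-93) + (-33)(744) = 0.
Zero determinant ⇒ coplanar.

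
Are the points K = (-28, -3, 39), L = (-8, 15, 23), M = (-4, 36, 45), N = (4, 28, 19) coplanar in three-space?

The four points are coplanar iff the 3×3 determinant with rows KL, KM, KN is zero.
Rows: (20, 18, -16), (24, 39, 6), (32, 31, -20).
Expanding along the first row: (20)(-966) − (18)(-672) + (-16)(-504) = 840.
Nonzero ⇒ not coplanar.

No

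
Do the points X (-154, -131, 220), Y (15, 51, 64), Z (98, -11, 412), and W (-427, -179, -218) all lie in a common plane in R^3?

Yes

With X as base: XY = (169, 182, -156), XZ = (252, 120, 192), XW = (-273, -48, -438).
XZ × XW = (-43344, 57960, 20664).
XY · (XZ × XW) = 0.
The scalar triple product vanishes, so the four points are coplanar.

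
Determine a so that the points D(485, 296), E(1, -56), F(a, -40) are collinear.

Collinearity: (F − D) must be parallel to (E − D) = (-484, -352).
Cross-multiplying the components: (a − 485)·(-352) = (-336)·(-484).
Solving gives a = 23.

23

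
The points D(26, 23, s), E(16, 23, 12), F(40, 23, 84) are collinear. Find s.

42

Direction EF = (24, 0, 72). From the x-coordinate of D, the parameter along the line is τ = (26 − 16)/24 = 5/12.
Then s = 12 + 5/12·(72) = 42.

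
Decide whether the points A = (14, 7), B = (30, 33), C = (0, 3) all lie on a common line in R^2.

AB = (16, 26), AC = (-14, -4).
Twice the signed area of △ABC is (16)(-4) − (26)(-14) = 300.
The area is nonzero, so the three points are not collinear.

No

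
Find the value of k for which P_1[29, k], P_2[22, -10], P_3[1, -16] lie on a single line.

The three points are collinear iff det[P_1P_2; P_1P_3] = 0.
This determinant is linear in k: (-21)k + (-168) = 0, so k = -8.

-8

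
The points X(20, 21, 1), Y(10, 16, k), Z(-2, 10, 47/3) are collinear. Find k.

23/3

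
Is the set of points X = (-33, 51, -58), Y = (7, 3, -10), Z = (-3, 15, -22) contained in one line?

Yes

XY = (40, -48, 48), XZ = (30, -36, 36).
XY × XZ = (0, 0, 0).
The cross product vanishes, so the three points are collinear.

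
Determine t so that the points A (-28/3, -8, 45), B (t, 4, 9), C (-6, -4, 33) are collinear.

Collinearity requires AB × AC = 0; each component is linear in t.
The y-component gives (12)t + (-8) = 0, so t = 2/3.
The remaining components then also vanish.

2/3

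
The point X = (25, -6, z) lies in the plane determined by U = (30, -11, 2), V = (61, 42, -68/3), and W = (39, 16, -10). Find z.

1/3

A normal to the plane is n = UV × UW = (30, 150, 360).
X lies in the plane iff n · UX = 0.
This gives (360)z + (-120) = 0, so z = 1/3.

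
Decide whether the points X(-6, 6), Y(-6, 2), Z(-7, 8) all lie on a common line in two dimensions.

No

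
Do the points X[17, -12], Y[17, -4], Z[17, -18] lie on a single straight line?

Yes

XY = (0, 8), XZ = (0, -6).
det[XY; XZ] = (0)(-6) − (8)(0) = 0.
The determinant is zero, so the points are collinear.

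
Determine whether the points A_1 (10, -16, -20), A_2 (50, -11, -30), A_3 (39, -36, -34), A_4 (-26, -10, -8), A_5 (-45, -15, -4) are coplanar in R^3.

Yes

The plane through A_1, A_2, A_3 has normal n = A_1A_2 × A_1A_3 = (-270, 270, -945) and equation n·P = 11880.
Checking the remaining points: n·A_4 = 11880, n·A_5 = 11880.
All equal 11880, so all 5 points lie in one plane.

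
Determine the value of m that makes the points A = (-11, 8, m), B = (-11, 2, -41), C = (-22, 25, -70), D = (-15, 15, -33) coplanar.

-17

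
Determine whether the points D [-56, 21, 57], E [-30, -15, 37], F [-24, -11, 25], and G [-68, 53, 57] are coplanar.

Yes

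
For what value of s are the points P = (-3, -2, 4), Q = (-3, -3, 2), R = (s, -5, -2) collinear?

Direction PQ = (0, -1, -2). From the y-coordinate of R, the parameter along the line is τ = (-5 − (-2))/(-1) = 3.
Then s = (-3) + 3·(0) = -3.

-3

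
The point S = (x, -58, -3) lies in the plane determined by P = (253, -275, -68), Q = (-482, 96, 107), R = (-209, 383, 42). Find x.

The plane through P, Q, R has equation −74340x − 312228z = 2423484.
Substituting S: (-74340)x + (936684) = 2423484, so x = -20.

-20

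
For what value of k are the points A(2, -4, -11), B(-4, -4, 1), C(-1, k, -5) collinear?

-4

Direction AB = (-6, 0, 12). From the x-coordinate of C, the parameter along the line is τ = (-1 − 2)/(-6) = 1/2.
Then k = (-4) + 1/2·(0) = -4.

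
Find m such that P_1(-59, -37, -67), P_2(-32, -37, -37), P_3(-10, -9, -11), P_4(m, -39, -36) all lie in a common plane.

-31

The points are coplanar iff P_1P_2 · (P_1P_3 × P_1P_4) = 0.
Expanding, this is linear in m: (-840)m + (-26040) = 0.
So m = -31.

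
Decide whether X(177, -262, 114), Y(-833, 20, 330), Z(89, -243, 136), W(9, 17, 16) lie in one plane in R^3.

No

The four points are coplanar iff the 3×3 determinant with rows XY, XZ, XW is zero.
Rows: (-1010, 282, 216), (-88, 19, 22), (-168, 279, -98).
Expanding along the first row: (-1010)(-8000) − (282)(12320) + (216)(-21360) = -8000.
Nonzero ⇒ not coplanar.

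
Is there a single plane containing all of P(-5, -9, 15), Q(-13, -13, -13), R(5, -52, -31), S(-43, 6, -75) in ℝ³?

No

With P as base: PQ = (-8, -4, -28), PR = (10, -43, -46), PS = (-38, 15, -90).
PR × PS = (4560, 2648, -1484).
PQ · (PR × PS) = -5520.
Since -5520 ≠ 0, the four points are not coplanar.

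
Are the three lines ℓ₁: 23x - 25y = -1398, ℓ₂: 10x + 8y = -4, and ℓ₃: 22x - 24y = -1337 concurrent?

The three lines meet at one point iff the augmented coefficient matrix [aᵢ bᵢ cᵢ] has rank < 3, i.e. its determinant vanishes.
Here the determinant is 1302.
Nonzero, so no common point exists.

No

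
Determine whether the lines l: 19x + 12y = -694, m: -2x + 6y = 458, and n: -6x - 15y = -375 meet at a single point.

Yes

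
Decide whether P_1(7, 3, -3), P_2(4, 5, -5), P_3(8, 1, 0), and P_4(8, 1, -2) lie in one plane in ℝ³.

No

The four points are coplanar iff the 3×3 determinant with rows P_1P_2, P_1P_3, P_1P_4 is zero.
Rows: (-3, 2, -2), (1, -2, 3), (1, -2, 1).
Expanding along the first row: (-3)(4) − (2)(-2) + (-2)(0) = -8.
Nonzero ⇒ not coplanar.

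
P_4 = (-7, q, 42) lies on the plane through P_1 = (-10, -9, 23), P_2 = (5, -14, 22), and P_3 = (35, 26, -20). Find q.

-34

The plane through P_1, P_2, P_3 has equation 250x + 600y + 750z = 9350.
Substituting P_4: (600)q + (29750) = 9350, so q = -34.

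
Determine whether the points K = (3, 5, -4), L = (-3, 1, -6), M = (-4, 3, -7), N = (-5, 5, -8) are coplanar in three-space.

Yes

The four points are coplanar iff the 3×3 determinant with rows KL, KM, KN is zero.
Rows: (-6, -4, -2), (-7, -2, -3), (-8, 0, -4).
Expanding along the first row: (-6)(8) − (-4)(4) + (-2)(-16) = 0.
Zero determinant ⇒ coplanar.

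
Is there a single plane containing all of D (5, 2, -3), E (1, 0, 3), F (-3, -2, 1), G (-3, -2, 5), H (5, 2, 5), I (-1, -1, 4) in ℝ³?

Yes

The plane through D, E, F has normal n = DE × DF = (16, -32, 0) and equation n·P = 16.
Checking the remaining points: n·G = 16, n·H = 16, n·I = 16.
All equal 16, so all 6 points lie in one plane.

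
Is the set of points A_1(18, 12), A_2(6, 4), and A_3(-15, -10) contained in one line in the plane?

A_1A_2 = (-12, -8), A_1A_3 = (-33, -22).
Twice the signed area of △A_1A_2A_3 is (-12)(-22) − (-8)(-33) = 0.
The triangle is degenerate (zero area), so the points are collinear.

Yes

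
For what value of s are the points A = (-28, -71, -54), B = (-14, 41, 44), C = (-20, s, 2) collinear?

Collinearity requires AB × AC = 0; each component is linear in s.
The x-component gives (-98)s + (-686) = 0, so s = -7.
The remaining components then also vanish.

-7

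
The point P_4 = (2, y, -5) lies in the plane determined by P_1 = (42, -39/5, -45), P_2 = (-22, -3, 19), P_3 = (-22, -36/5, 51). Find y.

Coplanarity requires P_1P_2 · (P_1P_3 × P_1P_4) = 0.
P_1P_2 = (-64, 24/5, 64), P_1P_3 = (-64, 3/5, 96); the triple product is linear in y with coefficient 2048 and constant term 49152/5.
Setting it to zero: y = -24/5.

-24/5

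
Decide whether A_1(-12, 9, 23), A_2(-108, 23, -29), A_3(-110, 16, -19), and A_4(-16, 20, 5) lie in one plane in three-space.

With A_1 as base: A_1A_2 = (-96, 14, -52), A_1A_3 = (-98, 7, -42), A_1A_4 = (-4, 11, -18).
A_1A_3 × A_1A_4 = (336, -1596, -1050).
A_1A_2 · (A_1A_3 × A_1A_4) = 0.
The scalar triple product vanishes, so the four points are coplanar.

Yes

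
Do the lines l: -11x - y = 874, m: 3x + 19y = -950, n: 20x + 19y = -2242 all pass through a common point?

The three lines meet at one point iff the augmented coefficient matrix [aᵢ bᵢ cᵢ] has rank < 3, i.e. its determinant vanishes.
Here the determinant is 0.
It vanishes, so the lines are concurrent at (-76, -38).

Yes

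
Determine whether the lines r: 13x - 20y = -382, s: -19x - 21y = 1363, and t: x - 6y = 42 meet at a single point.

Intersecting r and s: solving the 2×2 system gives (x, y) = (-35282/653, -10461/653).
Substitute into t: (1)(-35282/653) + (-6)(-10461/653) = 27484/653.
But t requires 42 ≠ 27484/653, so the three lines have no common point.

No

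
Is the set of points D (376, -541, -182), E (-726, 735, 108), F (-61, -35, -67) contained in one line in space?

Yes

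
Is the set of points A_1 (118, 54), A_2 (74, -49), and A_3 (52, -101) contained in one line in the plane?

No

A_1A_2 = (-44, -103), A_1A_3 = (-66, -155).
det[A_1A_2; A_1A_3] = (-44)(-155) − (-103)(-66) = 22.
The determinant is nonzero, so they are not collinear.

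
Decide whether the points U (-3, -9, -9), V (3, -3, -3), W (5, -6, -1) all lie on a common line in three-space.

No

UV = (6, 6, 6), UW = (8, 3, 8).
Comparing components 2 and 3: (6)(8) − (6)(3) = 30 ≠ 0, so UV and UW are not parallel and the points are not collinear.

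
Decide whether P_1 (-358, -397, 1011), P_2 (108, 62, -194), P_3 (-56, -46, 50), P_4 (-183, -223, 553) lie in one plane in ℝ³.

A normal to the plane through P_1, P_2, P_3 is n = P_1P_2 × P_1P_3 = (-18144, 83916, 24948).
The plane has equation n·P = -1596672. For P_4: n·P_4 = -1596672.
Equal, so P_4 lies in the plane and all four are coplanar.

Yes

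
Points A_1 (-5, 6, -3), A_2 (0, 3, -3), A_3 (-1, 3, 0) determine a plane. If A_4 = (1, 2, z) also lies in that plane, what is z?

-1

A normal to the plane is n = A_1A_2 × A_1A_3 = (-9, -15, -3).
A_4 lies in the plane iff n · A_1A_4 = 0.
This gives (-3)z + (-3) = 0, so z = -1.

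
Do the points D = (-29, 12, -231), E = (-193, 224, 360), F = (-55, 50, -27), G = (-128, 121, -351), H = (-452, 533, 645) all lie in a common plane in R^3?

Yes

The plane through D, E, F has normal n = DE × DF = (20790, 18090, -720) and equation n·P = -219510.
Checking the remaining points: n·G = -219510, n·H = -219510.
All equal -219510, so all 5 points lie in one plane.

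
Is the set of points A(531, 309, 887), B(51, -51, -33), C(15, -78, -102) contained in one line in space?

AB = (-480, -360, -920), AC = (-516, -387, -989).
Each component of AC is 43/40 times the corresponding component of AB, so AC = 43/40·AB and the points are collinear.

Yes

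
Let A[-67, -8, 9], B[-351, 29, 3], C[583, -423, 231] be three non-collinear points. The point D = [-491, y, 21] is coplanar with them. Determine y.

A normal to the plane is n = AB × AC = (5724, 59148, 93810).
D lies in the plane iff n · AD = 0.
This gives (59148)y + (-828072) = 0, so y = 14.

14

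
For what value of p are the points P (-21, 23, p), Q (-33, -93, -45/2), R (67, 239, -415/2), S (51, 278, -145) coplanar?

The points are coplanar iff PQ · (PR × PS) = 0.
Expanding, this is linear in p: (-9212)p + (-161210) = 0.
So p = -35/2.

-35/2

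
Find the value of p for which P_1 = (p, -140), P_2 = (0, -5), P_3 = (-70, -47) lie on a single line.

The three points are collinear iff det[P_1P_2; P_1P_3] = 0.
This determinant is linear in p: (42)p + (9450) = 0, so p = -225.

-225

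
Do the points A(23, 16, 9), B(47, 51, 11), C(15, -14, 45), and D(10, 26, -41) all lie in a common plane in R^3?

No

The four points are coplanar iff the 3×3 determinant with rows AB, AC, AD is zero.
Rows: (24, 35, 2), (-8, -30, 36), (-13, 10, -50).
Expanding along the first row: (24)(1140) − (35)(868) + (2)(-470) = -3960.
Nonzero ⇒ not coplanar.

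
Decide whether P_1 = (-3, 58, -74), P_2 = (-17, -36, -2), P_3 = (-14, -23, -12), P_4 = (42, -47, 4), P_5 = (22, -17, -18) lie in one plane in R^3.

The plane through P_1, P_2, P_3 has normal n = P_1P_2 × P_1P_3 = (4, 76, 100) and equation n·P = -3004.
Checking the remaining points: n·P_4 = -3004, n·P_5 = -3004.
All equal -3004, so all 5 points lie in one plane.

Yes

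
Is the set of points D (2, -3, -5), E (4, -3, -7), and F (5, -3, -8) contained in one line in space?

DE = (2, 0, -2), DF = (3, 0, -3).
Each component of DF is 3/2 times the corresponding component of DE, so DF = 3/2·DE and the points are collinear.

Yes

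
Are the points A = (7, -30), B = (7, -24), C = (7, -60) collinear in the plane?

AB = (0, 6), AC = (0, -30).
det[AB; AC] = (0)(-30) − (6)(0) = 0.
The determinant is zero, so the points are collinear.

Yes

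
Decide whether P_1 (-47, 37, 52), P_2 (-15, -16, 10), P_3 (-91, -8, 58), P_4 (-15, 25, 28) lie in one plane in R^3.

A normal to the plane through P_1, P_2, P_3 is n = P_1P_2 × P_1P_3 = (-2208, 1656, -3772).
The plane has equation n·P = -31096. For P_4: n·P_4 = -31096.
Equal, so P_4 lies in the plane and all four are coplanar.

Yes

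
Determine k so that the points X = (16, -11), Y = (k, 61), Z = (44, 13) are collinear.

Collinearity: (Y − X) must be parallel to (Z − X) = (28, 24).
Cross-multiplying the components: (k − 16)·(24) = (72)·(28).
Solving gives k = 100.

100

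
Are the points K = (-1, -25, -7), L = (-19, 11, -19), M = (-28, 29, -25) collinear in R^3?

KL = (-18, 36, -12), KM = (-27, 54, -18).
KL × KM = (0, 0, 0).
The cross product vanishes, so the three points are collinear.

Yes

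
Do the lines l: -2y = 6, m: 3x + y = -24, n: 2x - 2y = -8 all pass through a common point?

Yes

Lines aᵢx + bᵢy = cᵢ with pairwise distinct directions are concurrent exactly when det[aᵢ bᵢ cᵢ] = 0.
Here the determinant is 0.
It vanishes, so the lines are concurrent at (-7, -3).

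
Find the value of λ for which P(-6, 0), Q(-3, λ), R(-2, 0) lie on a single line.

0

Collinearity: (Q − P) must be parallel to (R − P) = (4, 0).
Cross-multiplying the components: (λ − 0)·(4) = (3)·(0).
Solving gives λ = 0.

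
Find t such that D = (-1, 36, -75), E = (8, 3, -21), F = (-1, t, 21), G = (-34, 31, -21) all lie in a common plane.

The points are coplanar iff DE · (DF × DG) = 0.
Expanding, this is linear in t: (2268)t + (27216) = 0.
So t = -12.

-12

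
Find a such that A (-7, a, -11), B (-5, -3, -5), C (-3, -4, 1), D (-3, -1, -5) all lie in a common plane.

-2

The points are coplanar iff AB · (AC × AD) = 0.
Expanding, this is linear in a: (-12)a + (-24) = 0.
So a = -2.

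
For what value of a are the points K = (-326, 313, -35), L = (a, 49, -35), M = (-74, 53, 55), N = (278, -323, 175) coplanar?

-182

The points are coplanar iff KL · (KM × KN) = 0.
Expanding, this is linear in a: (2640)a + (480480) = 0.
So a = -182.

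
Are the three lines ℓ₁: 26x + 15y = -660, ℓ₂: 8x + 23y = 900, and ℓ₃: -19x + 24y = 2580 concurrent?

Yes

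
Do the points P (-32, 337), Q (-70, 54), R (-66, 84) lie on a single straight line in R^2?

PQ = (-38, -283), PR = (-34, -253).
det[PQ; PR] = (-38)(-253) − (-283)(-34) = -8.
The determinant is nonzero, so they are not collinear.

No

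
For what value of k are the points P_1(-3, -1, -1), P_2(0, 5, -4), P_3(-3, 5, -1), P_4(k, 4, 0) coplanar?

The points are coplanar iff P_1P_2 · (P_1P_3 × P_1P_4) = 0.
Expanding, this is linear in k: (18)k + (72) = 0.
So k = -4.

-4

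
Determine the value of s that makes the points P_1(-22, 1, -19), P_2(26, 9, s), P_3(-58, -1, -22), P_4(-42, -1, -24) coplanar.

5

The points are coplanar iff P_1P_2 · (P_1P_3 × P_1P_4) = 0.
Expanding, this is linear in s: (32)s + (-160) = 0.
So s = 5.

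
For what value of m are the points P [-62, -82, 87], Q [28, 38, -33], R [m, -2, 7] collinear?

Direction PQ = (90, 120, -120). From the y-coordinate of R, the parameter along the line is τ = (-2 − (-82))/120 = 2/3.
Then m = (-62) + 2/3·(90) = -2.

-2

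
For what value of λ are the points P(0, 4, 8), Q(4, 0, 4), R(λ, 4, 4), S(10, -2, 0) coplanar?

8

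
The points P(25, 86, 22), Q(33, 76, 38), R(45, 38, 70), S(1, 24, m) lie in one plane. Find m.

6

Normal to plane PQR: n = (288, -64, -184); plane equation n·X = -2352.
Requiring n·S = -2352: (-184)m + (-1248) = -2352.
So m = 6.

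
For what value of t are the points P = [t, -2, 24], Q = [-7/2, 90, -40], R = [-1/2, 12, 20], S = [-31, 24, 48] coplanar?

11/2

Coplanarity ⇔ det[PQ; PR; PS] = 0.
Expanding, this is linear in t: (2904)t + (-15972) = 0.
So t = 11/2.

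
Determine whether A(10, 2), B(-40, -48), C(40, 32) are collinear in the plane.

Yes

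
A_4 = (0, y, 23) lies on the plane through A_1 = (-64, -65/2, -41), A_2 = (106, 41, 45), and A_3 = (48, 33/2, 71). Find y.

-9/2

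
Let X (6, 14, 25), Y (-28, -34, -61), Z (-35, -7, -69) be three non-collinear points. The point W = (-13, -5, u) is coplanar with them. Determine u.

A normal to the plane is n = XY × XZ = (2706, 330, -1254).
W lies in the plane iff n · XW = 0.
This gives (-1254)u + (-26334) = 0, so u = -21.

-21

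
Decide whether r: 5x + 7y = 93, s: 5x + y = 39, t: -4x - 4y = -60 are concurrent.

Yes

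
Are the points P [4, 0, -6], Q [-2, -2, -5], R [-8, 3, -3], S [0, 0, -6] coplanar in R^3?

With P as base: PQ = (-6, -2, 1), PR = (-12, 3, 3), PS = (-4, 0, 0).
PR × PS = (0, -12, 12).
PQ · (PR × PS) = 36.
Since 36 ≠ 0, the four points are not coplanar.

No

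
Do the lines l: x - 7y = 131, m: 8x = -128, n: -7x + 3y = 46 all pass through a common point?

No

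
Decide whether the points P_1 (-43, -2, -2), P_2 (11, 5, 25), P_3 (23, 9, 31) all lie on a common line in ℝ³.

P_1P_2 = (54, 7, 27), P_1P_3 = (66, 11, 33).
Comparing components 2 and 3: (7)(33) − (27)(11) = -66 ≠ 0, so P_1P_2 and P_1P_3 are not parallel and the points are not collinear.

No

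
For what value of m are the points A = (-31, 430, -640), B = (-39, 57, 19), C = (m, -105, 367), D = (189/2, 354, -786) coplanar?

Coplanarity ⇔ det[AB; AC; AD] = 0.
Expanding, this is linear in m: (-104542)m + (-7370211) = 0.
So m = -141/2.

-141/2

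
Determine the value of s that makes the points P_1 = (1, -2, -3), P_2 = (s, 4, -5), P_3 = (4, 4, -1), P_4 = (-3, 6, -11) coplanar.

1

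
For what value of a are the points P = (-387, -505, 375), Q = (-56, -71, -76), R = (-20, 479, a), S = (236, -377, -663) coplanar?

13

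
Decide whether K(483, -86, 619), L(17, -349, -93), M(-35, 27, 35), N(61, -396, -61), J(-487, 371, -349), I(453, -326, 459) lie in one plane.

No

The plane through K, L, M has normal n = KL × KM = (234048, 96672, -188892) and equation n·P = -12192756.
Checking the remaining points: n·N = -12482772, n·J = -12192756, n·I = -12192756.
Since n·N = -12482772 ≠ -12192756, N is off the plane and the points are not all coplanar.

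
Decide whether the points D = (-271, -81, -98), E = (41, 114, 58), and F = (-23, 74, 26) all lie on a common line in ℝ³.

Yes

DE = (312, 195, 156), DF = (248, 155, 124).
DE × DF = (0, 0, 0).
The cross product vanishes, so the three points are collinear.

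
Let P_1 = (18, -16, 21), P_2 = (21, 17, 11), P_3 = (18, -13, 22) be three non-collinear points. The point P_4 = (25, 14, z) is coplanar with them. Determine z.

-18

The plane through P_1, P_2, P_3 has equation 63x − 3y + 9z = 1371.
Substituting P_4: (9)z + (1533) = 1371, so z = -18.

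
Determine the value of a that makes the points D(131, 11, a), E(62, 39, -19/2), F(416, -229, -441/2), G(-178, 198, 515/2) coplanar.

-183

Coplanarity ⇔ det[DE; DF; DG] = 0.
Expanding, this is linear in a: (8034)a + (1470222) = 0.
So a = -183.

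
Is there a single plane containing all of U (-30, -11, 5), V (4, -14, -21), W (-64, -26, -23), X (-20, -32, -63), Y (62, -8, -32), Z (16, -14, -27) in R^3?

The plane through U, V, W has normal n = UV × UW = (-306, 1836, -612) and equation n·P = -14076.
Checking the remaining points: n·X = -14076, n·Y = -14076, n·Z = -14076.
All equal -14076, so all 6 points lie in one plane.

Yes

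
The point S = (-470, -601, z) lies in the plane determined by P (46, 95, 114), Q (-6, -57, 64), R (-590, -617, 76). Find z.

Coplanarity requires PQ · (PR × PS) = 0.
PQ = (-52, -152, -50), PR = (-636, -712, -38); the triple product is linear in z with coefficient -59648 and constant term 1431552.
Setting it to zero: z = 24.

24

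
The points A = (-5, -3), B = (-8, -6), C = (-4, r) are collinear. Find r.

-2

Collinearity: (C − A) must be parallel to (B − A) = (-3, -3).
Cross-multiplying the components: (r − (-3))·(-3) = (1)·(-3).
Solving gives r = -2.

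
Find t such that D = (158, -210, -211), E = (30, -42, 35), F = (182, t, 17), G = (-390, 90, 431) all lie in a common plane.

38

The points are coplanar iff DE · (DF × DG) = 0.
Expanding, this is linear in t: (52632)t + (-2000016) = 0.
So t = 38.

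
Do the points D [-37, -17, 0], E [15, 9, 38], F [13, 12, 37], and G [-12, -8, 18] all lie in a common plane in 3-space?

With D as base: DE = (52, 26, 38), DF = (50, 29, 37), DG = (25, 9, 18).
DF × DG = (189, 25, -275).
DE · (DF × DG) = 28.
Since 28 ≠ 0, the four points are not coplanar.

No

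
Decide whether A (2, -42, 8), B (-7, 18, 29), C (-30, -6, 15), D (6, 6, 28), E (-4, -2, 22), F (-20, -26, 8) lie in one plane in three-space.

No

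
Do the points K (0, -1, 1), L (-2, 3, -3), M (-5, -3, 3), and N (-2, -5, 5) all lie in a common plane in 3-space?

The four points are coplanar iff the 3×3 determinant with rows KL, KM, KN is zero.
Rows: (-2, 4, -4), (-5, -2, 2), (-2, -4, 4).
Expanding along the first row: (-2)(0) − (4)(-16) + (-4)(16) = 0.
Zero determinant ⇒ coplanar.

Yes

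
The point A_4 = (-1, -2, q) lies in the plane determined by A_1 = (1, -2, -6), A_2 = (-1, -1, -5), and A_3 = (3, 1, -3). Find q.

The plane through A_1, A_2, A_3 has equation 8y − 8z = 32.
Substituting A_4: (-8)q + (-16) = 32, so q = -6.

-6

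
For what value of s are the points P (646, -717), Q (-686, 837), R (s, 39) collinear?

The three points are collinear iff det[PQ; PR] = 0.
This determinant is linear in s: (-1554)s + (-3108) = 0, so s = -2.

-2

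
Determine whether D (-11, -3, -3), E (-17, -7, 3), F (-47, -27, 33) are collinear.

DE = (-6, -4, 6), DF = (-36, -24, 36).
DE × DF = (0, 0, 0).
The cross product vanishes, so the three points are collinear.

Yes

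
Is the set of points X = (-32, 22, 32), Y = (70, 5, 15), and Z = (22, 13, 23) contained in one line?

Yes

XY = (102, -17, -17), XZ = (54, -9, -9).
Each component of XZ is 9/17 times the corresponding component of XY, so XZ = 9/17·XY and the points are collinear.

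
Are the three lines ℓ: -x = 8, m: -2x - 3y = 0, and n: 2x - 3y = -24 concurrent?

No

Intersecting ℓ and m: solving the 2×2 system gives (x, y) = (-8, 16/3).
Substitute into n: (2)(-8) + (-3)(16/3) = -32.
But n requires -24 ≠ -32, so the three lines have no common point.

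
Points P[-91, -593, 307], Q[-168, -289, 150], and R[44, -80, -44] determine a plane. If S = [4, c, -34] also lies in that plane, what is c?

-75

A normal to the plane is n = PQ × PR = (-26163, -48222, -80541).
S lies in the plane iff n · PS = 0.
This gives (-48222)c + (-3616650) = 0, so c = -75.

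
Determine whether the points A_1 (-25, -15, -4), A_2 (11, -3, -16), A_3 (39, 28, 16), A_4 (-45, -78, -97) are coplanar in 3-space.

No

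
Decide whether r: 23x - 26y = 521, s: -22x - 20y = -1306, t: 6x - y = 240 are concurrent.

Intersecting r and s: solving the 2×2 system gives (x, y) = (43, 18).
Substitute into t: (6)(43) + (-1)(18) = 240.
This equals 240, so (43, 18) lies on all three lines and they are concurrent.

Yes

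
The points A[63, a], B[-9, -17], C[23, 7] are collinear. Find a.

37

Collinearity: (A − B) must be parallel to (C − B) = (32, 24).
Cross-multiplying the components: (a − (-17))·(32) = (72)·(24).
Solving gives a = 37.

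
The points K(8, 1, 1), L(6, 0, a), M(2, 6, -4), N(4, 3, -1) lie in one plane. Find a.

Normal to plane KMN: n = (0, 8, 8); plane equation n·P = 16.
Requiring n·L = 16: (8)a + (0) = 16.
So a = 2.

2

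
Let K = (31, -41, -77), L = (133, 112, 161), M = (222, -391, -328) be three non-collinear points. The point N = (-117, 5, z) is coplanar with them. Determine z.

-129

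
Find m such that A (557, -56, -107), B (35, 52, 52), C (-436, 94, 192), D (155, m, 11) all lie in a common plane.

Normal to plane ABC: n = (8442, -1809, 28944); plane equation n·P = 1706490.
Requiring n·D = 1706490: (-1809)m + (1626894) = 1706490.
So m = -44.

-44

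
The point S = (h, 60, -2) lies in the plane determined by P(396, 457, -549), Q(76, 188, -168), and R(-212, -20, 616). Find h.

-75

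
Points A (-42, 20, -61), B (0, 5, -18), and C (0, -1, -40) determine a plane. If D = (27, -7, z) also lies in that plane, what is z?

1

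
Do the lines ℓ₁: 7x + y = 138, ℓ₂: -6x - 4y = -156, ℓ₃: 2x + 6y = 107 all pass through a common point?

The three lines meet at one point iff the augmented coefficient matrix [aᵢ bᵢ cᵢ] has rank < 3, i.e. its determinant vanishes.
Here the determinant is 22.
Nonzero, so no common point exists.

No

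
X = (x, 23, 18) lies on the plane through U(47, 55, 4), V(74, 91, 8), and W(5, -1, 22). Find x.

Coplanarity requires UV · (UW × UX) = 0.
UV = (27, 36, 4), UW = (-42, -56, 18); the triple product is linear in x with coefficient 872 and constant term -20056.
Setting it to zero: x = 23.

23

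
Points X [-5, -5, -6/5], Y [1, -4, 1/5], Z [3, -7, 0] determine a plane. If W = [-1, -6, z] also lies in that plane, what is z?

-3/5

A normal to the plane is n = XY × XZ = (4, 4, -20).
W lies in the plane iff n · XW = 0.
This gives (-20)z + (-12) = 0, so z = -3/5.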